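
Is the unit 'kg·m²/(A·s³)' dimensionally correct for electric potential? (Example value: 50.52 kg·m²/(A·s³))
Yes

electric potential has SI base units: kg * m^2 / (A * s^3)
kg·m²/(A·s³) reduces to the same SI base units, so it is a valid unit for electric potential.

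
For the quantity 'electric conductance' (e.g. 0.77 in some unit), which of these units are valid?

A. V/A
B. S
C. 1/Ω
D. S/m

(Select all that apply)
B, C

electric conductance has SI base units: A^2 * s^3 / (kg * m^2)

Checking each option against A^2 * s^3 / (kg * m^2):
  A. V/A: ✗ does not match
  B. S: ✓ matches
  C. 1/Ω: ✓ matches
  D. S/m: ✗ does not match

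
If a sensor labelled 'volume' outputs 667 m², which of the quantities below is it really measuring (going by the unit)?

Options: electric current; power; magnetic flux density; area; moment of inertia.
area

volume should have units dimensionally equivalent to m^3 (e.g. m³).
The given unit 'm²' reduces to m^2. Of the listed options, that is the dimensionality of area.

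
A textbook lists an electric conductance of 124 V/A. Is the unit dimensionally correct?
No

electric conductance has SI base units: A^2 * s^3 / (kg * m^2)
V/A does NOT reduce to A^2 * s^3 / (kg * m^2); a valid unit for electric conductance would be e.g. S.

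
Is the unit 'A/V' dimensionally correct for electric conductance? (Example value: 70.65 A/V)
Yes

electric conductance has SI base units: A^2 * s^3 / (kg * m^2)
A/V reduces to the same SI base units, so it is a valid unit for electric conductance.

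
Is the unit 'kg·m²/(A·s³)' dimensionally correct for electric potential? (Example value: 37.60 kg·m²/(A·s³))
Yes

electric potential has SI base units: kg * m^2 / (A * s^3)
kg·m²/(A·s³) reduces to the same SI base units, so it is a valid unit for electric potential.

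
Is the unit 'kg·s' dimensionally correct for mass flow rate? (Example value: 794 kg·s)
No

mass flow rate has SI base units: kg / s
kg·s does NOT reduce to kg / s; a valid unit for mass flow rate would be e.g. kg/s.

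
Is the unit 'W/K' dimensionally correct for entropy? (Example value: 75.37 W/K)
No

entropy has SI base units: kg * m^2 / (s^2 * K)
W/K does NOT reduce to kg * m^2 / (s^2 * K); a valid unit for entropy would be e.g. J/K.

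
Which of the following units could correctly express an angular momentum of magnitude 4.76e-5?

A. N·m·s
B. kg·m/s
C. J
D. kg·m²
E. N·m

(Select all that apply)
A

angular momentum has SI base units: kg * m^2 / s

Checking each option against kg * m^2 / s:
  A. N·m·s: ✓ matches
  B. kg·m/s: ✗ does not match
  C. J: ✗ does not match
  D. kg·m²: ✗ does not match
  E. N·m: ✗ does not match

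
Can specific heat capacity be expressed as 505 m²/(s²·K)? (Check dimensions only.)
Yes

specific heat capacity has SI base units: m^2 / (s^2 * K)
m²/(s²·K) reduces to the same SI base units, so it is a valid unit for specific heat capacity.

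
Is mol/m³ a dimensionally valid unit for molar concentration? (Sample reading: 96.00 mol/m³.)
Yes

molar concentration has SI base units: mol / m^3
mol/m³ reduces to the same SI base units, so it is a valid unit for molar concentration.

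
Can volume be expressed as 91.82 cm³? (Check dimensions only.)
Yes

volume has SI base units: m^3
cm³ reduces to the same SI base units, so it is a valid unit for volume.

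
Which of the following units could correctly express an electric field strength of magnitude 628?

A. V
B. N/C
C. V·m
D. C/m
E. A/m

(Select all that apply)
B

electric field strength has SI base units: kg * m / (A * s^3)

Checking each option against kg * m / (A * s^3):
  A. V: ✗ does not match
  B. N/C: ✓ matches
  C. V·m: ✗ does not match
  D. C/m: ✗ does not match
  E. A/m: ✗ does not match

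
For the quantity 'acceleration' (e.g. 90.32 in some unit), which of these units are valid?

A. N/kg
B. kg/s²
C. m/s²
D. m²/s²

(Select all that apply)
A, C

acceleration has SI base units: m / s^2

Checking each option against m / s^2:
  A. N/kg: ✓ matches
  B. kg/s²: ✗ does not match
  C. m/s²: ✓ matches
  D. m²/s²: ✗ does not match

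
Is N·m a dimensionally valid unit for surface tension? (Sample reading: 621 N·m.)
No

surface tension has SI base units: kg / s^2
N·m does NOT reduce to kg / s^2; a valid unit for surface tension would be e.g. N/m.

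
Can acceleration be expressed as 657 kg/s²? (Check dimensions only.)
No

acceleration has SI base units: m / s^2
kg/s² does NOT reduce to m / s^2; a valid unit for acceleration would be e.g. m/s².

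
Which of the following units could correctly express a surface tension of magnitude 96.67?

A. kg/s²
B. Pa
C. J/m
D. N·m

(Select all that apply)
A

surface tension has SI base units: kg / s^2

Checking each option against kg / s^2:
  A. kg/s²: ✓ matches
  B. Pa: ✗ does not match
  C. J/m: ✗ does not match
  D. N·m: ✗ does not match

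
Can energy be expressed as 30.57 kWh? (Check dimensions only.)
Yes

energy has SI base units: kg * m^2 / s^2
kWh reduces to the same SI base units, so it is a valid unit for energy.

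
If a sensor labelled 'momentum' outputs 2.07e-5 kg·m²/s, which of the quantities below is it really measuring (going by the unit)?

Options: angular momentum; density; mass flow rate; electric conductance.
angular momentum

momentum should have units dimensionally equivalent to kg * m / s (e.g. kg·m/s).
The given unit 'kg·m²/s' reduces to kg * m^2 / s. Of the listed options, that is the dimensionality of angular momentum.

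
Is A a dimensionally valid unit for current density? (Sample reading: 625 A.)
No

current density has SI base units: A / m^2
A does NOT reduce to A / m^2; a valid unit for current density would be e.g. A/m².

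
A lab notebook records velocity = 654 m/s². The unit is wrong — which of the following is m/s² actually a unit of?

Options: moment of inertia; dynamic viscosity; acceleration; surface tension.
acceleration

velocity should have units dimensionally equivalent to m / s (e.g. m/s).
The given unit 'm/s²' reduces to m / s^2. Of the listed options, that is the dimensionality of acceleration.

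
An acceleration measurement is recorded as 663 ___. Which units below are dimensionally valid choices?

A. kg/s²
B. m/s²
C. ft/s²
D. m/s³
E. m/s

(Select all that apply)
B, C

acceleration has SI base units: m / s^2

Checking each option against m / s^2:
  A. kg/s²: ✗ does not match
  B. m/s²: ✓ matches
  C. ft/s²: ✓ matches
  D. m/s³: ✗ does not match
  E. m/s: ✗ does not match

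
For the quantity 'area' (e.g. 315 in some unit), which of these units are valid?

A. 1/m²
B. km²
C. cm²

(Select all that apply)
B, C

area has SI base units: m^2

Checking each option against m^2:
  A. 1/m²: ✗ does not match
  B. km²: ✓ matches
  C. cm²: ✓ matches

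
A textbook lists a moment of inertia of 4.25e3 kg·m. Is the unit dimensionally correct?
No

moment of inertia has SI base units: kg * m^2
kg·m does NOT reduce to kg * m^2; a valid unit for moment of inertia would be e.g. kg·m².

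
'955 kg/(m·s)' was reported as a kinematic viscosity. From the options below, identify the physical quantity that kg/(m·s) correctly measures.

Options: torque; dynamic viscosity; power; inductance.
dynamic viscosity

kinematic viscosity should have units dimensionally equivalent to m^2 / s (e.g. m²/s).
The given unit 'kg/(m·s)' reduces to kg / (m * s). Of the listed options, that is the dimensionality of dynamic viscosity.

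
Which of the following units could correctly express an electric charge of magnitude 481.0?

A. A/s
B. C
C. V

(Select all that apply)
B

electric charge has SI base units: A * s

Checking each option against A * s:
  A. A/s: ✗ does not match
  B. C: ✓ matches
  C. V: ✗ does not match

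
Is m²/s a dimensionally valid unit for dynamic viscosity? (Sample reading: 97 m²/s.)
No

dynamic viscosity has SI base units: kg / (m * s)
m²/s does NOT reduce to kg / (m * s); a valid unit for dynamic viscosity would be e.g. Pa·s.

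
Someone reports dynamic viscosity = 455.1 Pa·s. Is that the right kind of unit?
Yes

dynamic viscosity has SI base units: kg / (m * s)
Pa·s reduces to the same SI base units, so it is a valid unit for dynamic viscosity.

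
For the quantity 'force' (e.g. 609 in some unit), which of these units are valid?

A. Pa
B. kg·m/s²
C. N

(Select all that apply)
B, C

force has SI base units: kg * m / s^2

Checking each option against kg * m / s^2:
  A. Pa: ✗ does not match
  B. kg·m/s²: ✓ matches
  C. N: ✓ matches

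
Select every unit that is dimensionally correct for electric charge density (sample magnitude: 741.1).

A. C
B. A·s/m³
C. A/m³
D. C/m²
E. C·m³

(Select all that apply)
B

electric charge density has SI base units: A * s / m^3

Checking each option against A * s / m^3:
  A. C: ✗ does not match
  B. A·s/m³: ✓ matches
  C. A/m³: ✗ does not match
  D. C/m²: ✗ does not match
  E. C·m³: ✗ does not match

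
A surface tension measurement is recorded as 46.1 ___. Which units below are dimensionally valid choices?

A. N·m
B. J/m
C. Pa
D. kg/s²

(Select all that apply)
D

surface tension has SI base units: kg / s^2

Checking each option against kg / s^2:
  A. N·m: ✗ does not match
  B. J/m: ✗ does not match
  C. Pa: ✗ does not match
  D. kg/s²: ✓ matches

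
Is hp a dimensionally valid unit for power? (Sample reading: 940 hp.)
Yes

power has SI base units: kg * m^2 / s^3
hp reduces to the same SI base units, so it is a valid unit for power.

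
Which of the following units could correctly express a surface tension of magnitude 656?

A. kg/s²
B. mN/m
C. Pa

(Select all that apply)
A, B

surface tension has SI base units: kg / s^2

Checking each option against kg / s^2:
  A. kg/s²: ✓ matches
  B. mN/m: ✓ matches
  C. Pa: ✗ does not match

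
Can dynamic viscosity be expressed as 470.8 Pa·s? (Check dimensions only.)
Yes

dynamic viscosity has SI base units: kg / (m * s)
Pa·s reduces to the same SI base units, so it is a valid unit for dynamic viscosity.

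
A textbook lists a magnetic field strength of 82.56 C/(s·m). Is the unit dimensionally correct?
Yes

magnetic field strength has SI base units: A / m
C/(s·m) reduces to the same SI base units, so it is a valid unit for magnetic field strength.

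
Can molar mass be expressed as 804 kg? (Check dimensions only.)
No

molar mass has SI base units: kg / mol
kg does NOT reduce to kg / mol; a valid unit for molar mass would be e.g. kg/mol.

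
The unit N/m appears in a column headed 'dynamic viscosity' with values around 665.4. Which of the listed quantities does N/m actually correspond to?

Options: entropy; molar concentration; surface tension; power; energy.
surface tension

dynamic viscosity should have units dimensionally equivalent to kg / (m * s) (e.g. Pa·s).
The given unit 'N/m' reduces to kg / s^2. Of the listed options, that is the dimensionality of surface tension.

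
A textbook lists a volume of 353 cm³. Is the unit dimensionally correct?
Yes

volume has SI base units: m^3
cm³ reduces to the same SI base units, so it is a valid unit for volume.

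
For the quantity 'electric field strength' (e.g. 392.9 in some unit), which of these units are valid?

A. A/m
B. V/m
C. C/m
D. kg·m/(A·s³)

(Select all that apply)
B, D

electric field strength has SI base units: kg * m / (A * s^3)

Checking each option against kg * m / (A * s^3):
  A. A/m: ✗ does not match
  B. V/m: ✓ matches
  C. C/m: ✗ does not match
  D. kg·m/(A·s³): ✓ matches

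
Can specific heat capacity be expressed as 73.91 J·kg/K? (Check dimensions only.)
No

specific heat capacity has SI base units: m^2 / (s^2 * K)
J·kg/K does NOT reduce to m^2 / (s^2 * K); a valid unit for specific heat capacity would be e.g. J/(kg·K).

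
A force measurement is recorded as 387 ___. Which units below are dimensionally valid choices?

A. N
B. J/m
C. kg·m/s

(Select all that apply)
A, B

force has SI base units: kg * m / s^2

Checking each option against kg * m / s^2:
  A. N: ✓ matches
  B. J/m: ✓ matches
  C. kg·m/s: ✗ does not match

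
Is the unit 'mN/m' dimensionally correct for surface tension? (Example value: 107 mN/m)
Yes

surface tension has SI base units: kg / s^2
mN/m reduces to the same SI base units, so it is a valid unit for surface tension.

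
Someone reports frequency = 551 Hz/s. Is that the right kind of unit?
No

frequency has SI base units: 1 / s
Hz/s does NOT reduce to 1 / s; a valid unit for frequency would be e.g. Hz.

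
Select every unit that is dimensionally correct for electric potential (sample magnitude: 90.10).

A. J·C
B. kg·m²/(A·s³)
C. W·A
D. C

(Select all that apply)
B

electric potential has SI base units: kg * m^2 / (A * s^3)

Checking each option against kg * m^2 / (A * s^3):
  A. J·C: ✗ does not match
  B. kg·m²/(A·s³): ✓ matches
  C. W·A: ✗ does not match
  D. C: ✗ does not match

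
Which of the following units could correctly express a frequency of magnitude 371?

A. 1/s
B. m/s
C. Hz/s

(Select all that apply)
A

frequency has SI base units: 1 / s

Checking each option against 1 / s:
  A. 1/s: ✓ matches
  B. m/s: ✗ does not match
  C. Hz/s: ✗ does not match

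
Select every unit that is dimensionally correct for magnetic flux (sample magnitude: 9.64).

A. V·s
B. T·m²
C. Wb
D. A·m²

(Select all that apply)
A, B, C

magnetic flux has SI base units: kg * m^2 / (A * s^2)

Checking each option against kg * m^2 / (A * s^2):
  A. V·s: ✓ matches
  B. T·m²: ✓ matches
  C. Wb: ✓ matches
  D. A·m²: ✗ does not match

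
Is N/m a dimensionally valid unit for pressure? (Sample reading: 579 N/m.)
No

pressure has SI base units: kg / (m * s^2)
N/m does NOT reduce to kg / (m * s^2); a valid unit for pressure would be e.g. Pa.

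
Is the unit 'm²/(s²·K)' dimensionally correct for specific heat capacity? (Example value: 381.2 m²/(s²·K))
Yes

specific heat capacity has SI base units: m^2 / (s^2 * K)
m²/(s²·K) reduces to the same SI base units, so it is a valid unit for specific heat capacity.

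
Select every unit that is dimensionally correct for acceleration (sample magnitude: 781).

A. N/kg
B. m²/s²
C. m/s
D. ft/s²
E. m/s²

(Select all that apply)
A, D, E

acceleration has SI base units: m / s^2

Checking each option against m / s^2:
  A. N/kg: ✓ matches
  B. m²/s²: ✗ does not match
  C. m/s: ✗ does not match
  D. ft/s²: ✓ matches
  E. m/s²: ✓ matches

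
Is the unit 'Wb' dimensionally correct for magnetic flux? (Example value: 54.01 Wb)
Yes

magnetic flux has SI base units: kg * m^2 / (A * s^2)
Wb reduces to the same SI base units, so it is a valid unit for magnetic flux.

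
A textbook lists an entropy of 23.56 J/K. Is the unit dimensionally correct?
Yes

entropy has SI base units: kg * m^2 / (s^2 * K)
J/K reduces to the same SI base units, so it is a valid unit for entropy.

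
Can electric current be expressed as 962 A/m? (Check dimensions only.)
No

electric current has SI base units: A
A/m does NOT reduce to A; a valid unit for electric current would be e.g. A.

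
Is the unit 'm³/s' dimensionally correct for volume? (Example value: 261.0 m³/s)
No

volume has SI base units: m^3
m³/s does NOT reduce to m^3; a valid unit for volume would be e.g. m³.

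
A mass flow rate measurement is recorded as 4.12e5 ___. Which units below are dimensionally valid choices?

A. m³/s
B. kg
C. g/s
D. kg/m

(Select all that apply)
C

mass flow rate has SI base units: kg / s

Checking each option against kg / s:
  A. m³/s: ✗ does not match
  B. kg: ✗ does not match
  C. g/s: ✓ matches
  D. kg/m: ✗ does not match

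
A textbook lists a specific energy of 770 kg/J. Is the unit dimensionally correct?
No

specific energy has SI base units: m^2 / s^2
kg/J does NOT reduce to m^2 / s^2; a valid unit for specific energy would be e.g. J/kg.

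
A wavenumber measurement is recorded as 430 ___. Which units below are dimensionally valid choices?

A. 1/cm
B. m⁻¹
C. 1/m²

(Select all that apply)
A, B

wavenumber has SI base units: 1 / m

Checking each option against 1 / m:
  A. 1/cm: ✓ matches
  B. m⁻¹: ✓ matches
  C. 1/m²: ✗ does not match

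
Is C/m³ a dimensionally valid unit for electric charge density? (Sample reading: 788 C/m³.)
Yes

electric charge density has SI base units: A * s / m^3
C/m³ reduces to the same SI base units, so it is a valid unit for electric charge density.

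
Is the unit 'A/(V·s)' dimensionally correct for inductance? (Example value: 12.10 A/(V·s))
No

inductance has SI base units: kg * m^2 / (A^2 * s^2)
A/(V·s) does NOT reduce to kg * m^2 / (A^2 * s^2); a valid unit for inductance would be e.g. H.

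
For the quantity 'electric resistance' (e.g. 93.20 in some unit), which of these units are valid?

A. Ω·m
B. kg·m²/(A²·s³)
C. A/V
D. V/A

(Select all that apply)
B, D

electric resistance has SI base units: kg * m^2 / (A^2 * s^3)

Checking each option against kg * m^2 / (A^2 * s^3):
  A. Ω·m: ✗ does not match
  B. kg·m²/(A²·s³): ✓ matches
  C. A/V: ✗ does not match
  D. V/A: ✓ matches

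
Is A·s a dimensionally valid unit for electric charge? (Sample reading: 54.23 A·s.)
Yes

electric charge has SI base units: A * s
A·s reduces to the same SI base units, so it is a valid unit for electric charge.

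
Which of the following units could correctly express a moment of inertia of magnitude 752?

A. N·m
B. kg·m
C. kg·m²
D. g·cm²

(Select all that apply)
C, D

moment of inertia has SI base units: kg * m^2

Checking each option against kg * m^2:
  A. N·m: ✗ does not match
  B. kg·m: ✗ does not match
  C. kg·m²: ✓ matches
  D. g·cm²: ✓ matches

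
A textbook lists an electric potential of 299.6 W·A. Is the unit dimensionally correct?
No

electric potential has SI base units: kg * m^2 / (A * s^3)
W·A does NOT reduce to kg * m^2 / (A * s^3); a valid unit for electric potential would be e.g. V.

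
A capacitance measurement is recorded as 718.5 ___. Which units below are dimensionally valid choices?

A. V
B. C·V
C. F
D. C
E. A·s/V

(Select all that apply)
C, E

capacitance has SI base units: A^2 * s^4 / (kg * m^2)

Checking each option against A^2 * s^4 / (kg * m^2):
  A. V: ✗ does not match
  B. C·V: ✗ does not match
  C. F: ✓ matches
  D. C: ✗ does not match
  E. A·s/V: ✓ matches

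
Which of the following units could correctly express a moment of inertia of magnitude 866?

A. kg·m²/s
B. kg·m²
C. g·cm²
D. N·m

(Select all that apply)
B, C

moment of inertia has SI base units: kg * m^2

Checking each option against kg * m^2:
  A. kg·m²/s: ✗ does not match
  B. kg·m²: ✓ matches
  C. g·cm²: ✓ matches
  D. N·m: ✗ does not match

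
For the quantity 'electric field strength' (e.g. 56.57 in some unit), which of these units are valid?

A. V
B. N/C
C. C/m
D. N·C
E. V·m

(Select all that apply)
B

electric field strength has SI base units: kg * m / (A * s^3)

Checking each option against kg * m / (A * s^3):
  A. V: ✗ does not match
  B. N/C: ✓ matches
  C. C/m: ✗ does not match
  D. N·C: ✗ does not match
  E. V·m: ✗ does not match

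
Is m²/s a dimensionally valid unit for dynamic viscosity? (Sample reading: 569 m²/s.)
No

dynamic viscosity has SI base units: kg / (m * s)
m²/s does NOT reduce to kg / (m * s); a valid unit for dynamic viscosity would be e.g. Pa·s.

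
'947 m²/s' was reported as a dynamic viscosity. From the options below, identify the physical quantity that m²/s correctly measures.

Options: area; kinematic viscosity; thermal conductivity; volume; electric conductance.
kinematic viscosity

dynamic viscosity should have units dimensionally equivalent to kg / (m * s) (e.g. Pa·s).
The given unit 'm²/s' reduces to m^2 / s. Of the listed options, that is the dimensionality of kinematic viscosity.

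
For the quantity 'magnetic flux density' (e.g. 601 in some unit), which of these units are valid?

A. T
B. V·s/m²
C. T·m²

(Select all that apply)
A, B

magnetic flux density has SI base units: kg / (A * s^2)

Checking each option against kg / (A * s^2):
  A. T: ✓ matches
  B. V·s/m²: ✓ matches
  C. T·m²: ✗ does not match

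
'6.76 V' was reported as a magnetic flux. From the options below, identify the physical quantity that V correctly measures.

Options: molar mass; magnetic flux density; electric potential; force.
electric potential

magnetic flux should have units dimensionally equivalent to kg * m^2 / (A * s^2) (e.g. Wb).
The given unit 'V' reduces to kg * m^2 / (A * s^3). Of the listed options, that is the dimensionality of electric potential.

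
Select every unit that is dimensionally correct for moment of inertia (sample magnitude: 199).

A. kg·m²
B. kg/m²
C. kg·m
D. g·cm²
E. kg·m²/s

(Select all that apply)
A, D

moment of inertia has SI base units: kg * m^2

Checking each option against kg * m^2:
  A. kg·m²: ✓ matches
  B. kg/m²: ✗ does not match
  C. kg·m: ✗ does not match
  D. g·cm²: ✓ matches
  E. kg·m²/s: ✗ does not match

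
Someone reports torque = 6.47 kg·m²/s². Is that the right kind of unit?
Yes

torque has SI base units: kg * m^2 / s^2
kg·m²/s² reduces to the same SI base units, so it is a valid unit for torque.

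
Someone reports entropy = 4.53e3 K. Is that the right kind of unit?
No

entropy has SI base units: kg * m^2 / (s^2 * K)
K does NOT reduce to kg * m^2 / (s^2 * K); a valid unit for entropy would be e.g. J/K.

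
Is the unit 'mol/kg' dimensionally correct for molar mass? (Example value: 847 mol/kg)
No

molar mass has SI base units: kg / mol
mol/kg does NOT reduce to kg / mol; a valid unit for molar mass would be e.g. kg/mol.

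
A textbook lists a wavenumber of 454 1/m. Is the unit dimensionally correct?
Yes

wavenumber has SI base units: 1 / m
1/m reduces to the same SI base units, so it is a valid unit for wavenumber.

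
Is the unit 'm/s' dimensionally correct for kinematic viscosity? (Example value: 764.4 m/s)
No

kinematic viscosity has SI base units: m^2 / s
m/s does NOT reduce to m^2 / s; a valid unit for kinematic viscosity would be e.g. m²/s.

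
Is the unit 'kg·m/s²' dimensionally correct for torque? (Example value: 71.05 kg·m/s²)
No

torque has SI base units: kg * m^2 / s^2
kg·m/s² does NOT reduce to kg * m^2 / s^2; a valid unit for torque would be e.g. N·m.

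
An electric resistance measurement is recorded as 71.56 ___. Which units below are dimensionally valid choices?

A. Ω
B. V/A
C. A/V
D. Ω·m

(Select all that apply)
A, B

electric resistance has SI base units: kg * m^2 / (A^2 * s^3)

Checking each option against kg * m^2 / (A^2 * s^3):
  A. Ω: ✓ matches
  B. V/A: ✓ matches
  C. A/V: ✗ does not match
  D. Ω·m: ✗ does not match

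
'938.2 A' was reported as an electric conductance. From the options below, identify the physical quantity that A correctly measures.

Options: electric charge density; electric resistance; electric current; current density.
electric current

electric conductance should have units dimensionally equivalent to A^2 * s^3 / (kg * m^2) (e.g. S).
The given unit 'A' reduces to A. Of the listed options, that is the dimensionality of electric current.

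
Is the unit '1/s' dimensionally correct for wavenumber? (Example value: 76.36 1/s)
No

wavenumber has SI base units: 1 / m
1/s does NOT reduce to 1 / m; a valid unit for wavenumber would be e.g. 1/m.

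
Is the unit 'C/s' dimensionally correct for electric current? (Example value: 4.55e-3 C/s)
Yes

electric current has SI base units: A
C/s reduces to the same SI base units, so it is a valid unit for electric current.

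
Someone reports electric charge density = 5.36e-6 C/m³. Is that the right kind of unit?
Yes

electric charge density has SI base units: A * s / m^3
C/m³ reduces to the same SI base units, so it is a valid unit for electric charge density.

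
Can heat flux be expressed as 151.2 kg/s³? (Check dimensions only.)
Yes

heat flux has SI base units: kg / s^3
kg/s³ reduces to the same SI base units, so it is a valid unit for heat flux.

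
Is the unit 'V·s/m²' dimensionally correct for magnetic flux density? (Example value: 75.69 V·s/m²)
Yes

magnetic flux density has SI base units: kg / (A * s^2)
V·s/m² reduces to the same SI base units, so it is a valid unit for magnetic flux density.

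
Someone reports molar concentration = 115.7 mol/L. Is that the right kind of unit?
Yes

molar concentration has SI base units: mol / m^3
mol/L reduces to the same SI base units, so it is a valid unit for molar concentration.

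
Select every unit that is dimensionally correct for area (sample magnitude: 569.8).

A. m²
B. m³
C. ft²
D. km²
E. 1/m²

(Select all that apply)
A, C, D

area has SI base units: m^2

Checking each option against m^2:
  A. m²: ✓ matches
  B. m³: ✗ does not match
  C. ft²: ✓ matches
  D. km²: ✓ matches
  E. 1/m²: ✗ does not match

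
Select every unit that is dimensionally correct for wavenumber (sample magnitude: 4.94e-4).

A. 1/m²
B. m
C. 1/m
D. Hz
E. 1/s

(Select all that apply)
C

wavenumber has SI base units: 1 / m

Checking each option against 1 / m:
  A. 1/m²: ✗ does not match
  B. m: ✗ does not match
  C. 1/m: ✓ matches
  D. Hz: ✗ does not match
  E. 1/s: ✗ does not match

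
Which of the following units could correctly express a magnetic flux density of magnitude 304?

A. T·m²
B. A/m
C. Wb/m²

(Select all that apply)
C

magnetic flux density has SI base units: kg / (A * s^2)

Checking each option against kg / (A * s^2):
  A. T·m²: ✗ does not match
  B. A/m: ✗ does not match
  C. Wb/m²: ✓ matches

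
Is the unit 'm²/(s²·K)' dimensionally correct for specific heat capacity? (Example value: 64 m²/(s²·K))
Yes

specific heat capacity has SI base units: m^2 / (s^2 * K)
m²/(s²·K) reduces to the same SI base units, so it is a valid unit for specific heat capacity.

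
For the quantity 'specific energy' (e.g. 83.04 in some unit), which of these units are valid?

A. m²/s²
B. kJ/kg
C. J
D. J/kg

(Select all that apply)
A, B, D

specific energy has SI base units: m^2 / s^2

Checking each option against m^2 / s^2:
  A. m²/s²: ✓ matches
  B. kJ/kg: ✓ matches
  C. J: ✗ does not match
  D. J/kg: ✓ matches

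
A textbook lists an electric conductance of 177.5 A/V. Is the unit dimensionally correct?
Yes

electric conductance has SI base units: A^2 * s^3 / (kg * m^2)
A/V reduces to the same SI base units, so it is a valid unit for electric conductance.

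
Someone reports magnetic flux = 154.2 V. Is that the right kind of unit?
No

magnetic flux has SI base units: kg * m^2 / (A * s^2)
V does NOT reduce to kg * m^2 / (A * s^2); a valid unit for magnetic flux would be e.g. Wb.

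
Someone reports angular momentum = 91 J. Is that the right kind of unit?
No

angular momentum has SI base units: kg * m^2 / s
J does NOT reduce to kg * m^2 / s; a valid unit for angular momentum would be e.g. kg·m²/s.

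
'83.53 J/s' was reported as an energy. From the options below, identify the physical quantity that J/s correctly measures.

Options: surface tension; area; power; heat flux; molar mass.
power

energy should have units dimensionally equivalent to kg * m^2 / s^2 (e.g. J).
The given unit 'J/s' reduces to kg * m^2 / s^3. Of the listed options, that is the dimensionality of power.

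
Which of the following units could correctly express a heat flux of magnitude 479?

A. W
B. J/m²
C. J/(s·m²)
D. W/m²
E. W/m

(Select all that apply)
C, D

heat flux has SI base units: kg / s^3

Checking each option against kg / s^3:
  A. W: ✗ does not match
  B. J/m²: ✗ does not match
  C. J/(s·m²): ✓ matches
  D. W/m²: ✓ matches
  E. W/m: ✗ does not match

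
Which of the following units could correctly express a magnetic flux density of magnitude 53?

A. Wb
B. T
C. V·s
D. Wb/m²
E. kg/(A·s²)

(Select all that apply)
B, D, E

magnetic flux density has SI base units: kg / (A * s^2)

Checking each option against kg / (A * s^2):
  A. Wb: ✗ does not match
  B. T: ✓ matches
  C. V·s: ✗ does not match
  D. Wb/m²: ✓ matches
  E. kg/(A·s²): ✓ matches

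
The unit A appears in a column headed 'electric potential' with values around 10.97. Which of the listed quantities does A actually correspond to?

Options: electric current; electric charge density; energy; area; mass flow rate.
electric current

electric potential should have units dimensionally equivalent to kg * m^2 / (A * s^3) (e.g. V).
The given unit 'A' reduces to A. Of the listed options, that is the dimensionality of electric current.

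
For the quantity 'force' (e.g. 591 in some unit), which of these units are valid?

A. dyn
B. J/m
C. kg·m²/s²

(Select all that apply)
A, B

force has SI base units: kg * m / s^2

Checking each option against kg * m / s^2:
  A. dyn: ✓ matches
  B. J/m: ✓ matches
  C. kg·m²/s²: ✗ does not match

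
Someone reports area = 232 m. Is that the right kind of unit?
No

area has SI base units: m^2
m does NOT reduce to m^2; a valid unit for area would be e.g. m².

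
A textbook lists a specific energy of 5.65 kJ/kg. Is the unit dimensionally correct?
Yes

specific energy has SI base units: m^2 / s^2
kJ/kg reduces to the same SI base units, so it is a valid unit for specific energy.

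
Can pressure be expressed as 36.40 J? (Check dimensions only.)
No

pressure has SI base units: kg / (m * s^2)
J does NOT reduce to kg / (m * s^2); a valid unit for pressure would be e.g. Pa.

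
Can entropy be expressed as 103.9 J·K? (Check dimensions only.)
No

entropy has SI base units: kg * m^2 / (s^2 * K)
J·K does NOT reduce to kg * m^2 / (s^2 * K); a valid unit for entropy would be e.g. J/K.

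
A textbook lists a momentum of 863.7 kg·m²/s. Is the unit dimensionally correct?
No

momentum has SI base units: kg * m / s
kg·m²/s does NOT reduce to kg * m / s; a valid unit for momentum would be e.g. kg·m/s.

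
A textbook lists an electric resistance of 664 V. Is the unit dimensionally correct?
No

electric resistance has SI base units: kg * m^2 / (A^2 * s^3)
V does NOT reduce to kg * m^2 / (A^2 * s^3); a valid unit for electric resistance would be e.g. Ω.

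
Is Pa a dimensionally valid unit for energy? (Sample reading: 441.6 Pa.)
No

energy has SI base units: kg * m^2 / s^2
Pa does NOT reduce to kg * m^2 / s^2; a valid unit for energy would be e.g. J.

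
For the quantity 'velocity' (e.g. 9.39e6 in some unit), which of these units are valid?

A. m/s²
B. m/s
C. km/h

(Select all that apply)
B, C

velocity has SI base units: m / s

Checking each option against m / s:
  A. m/s²: ✗ does not match
  B. m/s: ✓ matches
  C. km/h: ✓ matches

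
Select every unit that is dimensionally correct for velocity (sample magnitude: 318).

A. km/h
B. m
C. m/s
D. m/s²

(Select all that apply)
A, C

velocity has SI base units: m / s

Checking each option against m / s:
  A. km/h: ✓ matches
  B. m: ✗ does not match
  C. m/s: ✓ matches
  D. m/s²: ✗ does not match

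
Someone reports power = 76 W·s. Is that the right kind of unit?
No

power has SI base units: kg * m^2 / s^3
W·s does NOT reduce to kg * m^2 / s^3; a valid unit for power would be e.g. W.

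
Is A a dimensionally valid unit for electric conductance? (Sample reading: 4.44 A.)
No

electric conductance has SI base units: A^2 * s^3 / (kg * m^2)
A does NOT reduce to A^2 * s^3 / (kg * m^2); a valid unit for electric conductance would be e.g. S.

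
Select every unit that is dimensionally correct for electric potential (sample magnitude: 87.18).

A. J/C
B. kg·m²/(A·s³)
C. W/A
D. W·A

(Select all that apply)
A, B, C

electric potential has SI base units: kg * m^2 / (A * s^3)

Checking each option against kg * m^2 / (A * s^3):
  A. J/C: ✓ matches
  B. kg·m²/(A·s³): ✓ matches
  C. W/A: ✓ matches
  D. W·A: ✗ does not match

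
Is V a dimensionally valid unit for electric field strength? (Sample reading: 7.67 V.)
No

electric field strength has SI base units: kg * m / (A * s^3)
V does NOT reduce to kg * m / (A * s^3); a valid unit for electric field strength would be e.g. V/m.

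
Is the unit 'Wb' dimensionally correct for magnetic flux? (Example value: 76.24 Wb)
Yes

magnetic flux has SI base units: kg * m^2 / (A * s^2)
Wb reduces to the same SI base units, so it is a valid unit for magnetic flux.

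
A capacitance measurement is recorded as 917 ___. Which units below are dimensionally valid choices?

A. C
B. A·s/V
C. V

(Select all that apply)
B

capacitance has SI base units: A^2 * s^4 / (kg * m^2)

Checking each option against A^2 * s^4 / (kg * m^2):
  A. C: ✗ does not match
  B. A·s/V: ✓ matches
  C. V: ✗ does not match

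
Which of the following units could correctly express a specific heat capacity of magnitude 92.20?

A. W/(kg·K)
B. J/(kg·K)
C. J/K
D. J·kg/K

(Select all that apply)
B

specific heat capacity has SI base units: m^2 / (s^2 * K)

Checking each option against m^2 / (s^2 * K):
  A. W/(kg·K): ✗ does not match
  B. J/(kg·K): ✓ matches
  C. J/K: ✗ does not match
  D. J·kg/K: ✗ does not match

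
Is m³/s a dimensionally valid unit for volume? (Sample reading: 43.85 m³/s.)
No

volume has SI base units: m^3
m³/s does NOT reduce to m^3; a valid unit for volume would be e.g. m³.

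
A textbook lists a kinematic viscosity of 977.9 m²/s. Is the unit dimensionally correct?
Yes

kinematic viscosity has SI base units: m^2 / s
m²/s reduces to the same SI base units, so it is a valid unit for kinematic viscosity.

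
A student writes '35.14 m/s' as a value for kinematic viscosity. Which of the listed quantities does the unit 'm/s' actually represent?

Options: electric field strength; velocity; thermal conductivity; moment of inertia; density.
velocity

kinematic viscosity should have units dimensionally equivalent to m^2 / s (e.g. m²/s).
The given unit 'm/s' reduces to m / s. Of the listed options, that is the dimensionality of velocity.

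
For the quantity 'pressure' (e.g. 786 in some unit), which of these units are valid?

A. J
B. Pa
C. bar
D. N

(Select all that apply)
B, C

pressure has SI base units: kg / (m * s^2)

Checking each option against kg / (m * s^2):
  A. J: ✗ does not match
  B. Pa: ✓ matches
  C. bar: ✓ matches
  D. N: ✗ does not match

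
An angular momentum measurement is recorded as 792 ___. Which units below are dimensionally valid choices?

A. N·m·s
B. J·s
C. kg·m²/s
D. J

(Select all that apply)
A, B, C

angular momentum has SI base units: kg * m^2 / s

Checking each option against kg * m^2 / s:
  A. N·m·s: ✓ matches
  B. J·s: ✓ matches
  C. kg·m²/s: ✓ matches
  D. J: ✗ does not match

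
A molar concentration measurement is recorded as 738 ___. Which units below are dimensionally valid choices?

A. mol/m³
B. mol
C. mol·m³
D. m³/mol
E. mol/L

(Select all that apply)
A, E

molar concentration has SI base units: mol / m^3

Checking each option against mol / m^3:
  A. mol/m³: ✓ matches
  B. mol: ✗ does not match
  C. mol·m³: ✗ does not match
  D. m³/mol: ✗ does not match
  E. mol/L: ✓ matches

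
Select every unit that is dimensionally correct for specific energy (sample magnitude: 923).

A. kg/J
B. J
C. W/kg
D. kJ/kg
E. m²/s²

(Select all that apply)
D, E

specific energy has SI base units: m^2 / s^2

Checking each option against m^2 / s^2:
  A. kg/J: ✗ does not match
  B. J: ✗ does not match
  C. W/kg: ✗ does not match
  D. kJ/kg: ✓ matches
  E. m²/s²: ✓ matches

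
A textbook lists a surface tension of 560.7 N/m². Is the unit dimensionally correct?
No

surface tension has SI base units: kg / s^2
N/m² does NOT reduce to kg / s^2; a valid unit for surface tension would be e.g. N/m.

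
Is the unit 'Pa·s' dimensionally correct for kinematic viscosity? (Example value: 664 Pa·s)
No

kinematic viscosity has SI base units: m^2 / s
Pa·s does NOT reduce to m^2 / s; a valid unit for kinematic viscosity would be e.g. m²/s.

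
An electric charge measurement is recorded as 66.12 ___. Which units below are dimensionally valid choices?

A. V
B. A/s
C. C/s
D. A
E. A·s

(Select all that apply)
E

electric charge has SI base units: A * s

Checking each option against A * s:
  A. V: ✗ does not match
  B. A/s: ✗ does not match
  C. C/s: ✗ does not match
  D. A: ✗ does not match
  E. A·s: ✓ matches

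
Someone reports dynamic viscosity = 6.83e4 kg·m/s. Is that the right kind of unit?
No

dynamic viscosity has SI base units: kg / (m * s)
kg·m/s does NOT reduce to kg / (m * s); a valid unit for dynamic viscosity would be e.g. Pa·s.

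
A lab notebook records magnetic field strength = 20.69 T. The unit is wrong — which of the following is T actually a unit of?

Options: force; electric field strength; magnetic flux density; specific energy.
magnetic flux density

magnetic field strength should have units dimensionally equivalent to A / m (e.g. A/m).
The given unit 'T' reduces to kg / (A * s^2). Of the listed options, that is the dimensionality of magnetic flux density.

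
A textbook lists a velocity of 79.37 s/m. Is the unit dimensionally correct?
No

velocity has SI base units: m / s
s/m does NOT reduce to m / s; a valid unit for velocity would be e.g. m/s.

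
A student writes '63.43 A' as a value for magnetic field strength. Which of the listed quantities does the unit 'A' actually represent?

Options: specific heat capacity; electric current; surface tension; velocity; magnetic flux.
electric current

magnetic field strength should have units dimensionally equivalent to A / m (e.g. A/m).
The given unit 'A' reduces to A. Of the listed options, that is the dimensionality of electric current.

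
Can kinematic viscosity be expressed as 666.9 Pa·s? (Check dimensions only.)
No

kinematic viscosity has SI base units: m^2 / s
Pa·s does NOT reduce to m^2 / s; a valid unit for kinematic viscosity would be e.g. m²/s.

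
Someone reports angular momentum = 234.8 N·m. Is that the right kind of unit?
No

angular momentum has SI base units: kg * m^2 / s
N·m does NOT reduce to kg * m^2 / s; a valid unit for angular momentum would be e.g. kg·m²/s.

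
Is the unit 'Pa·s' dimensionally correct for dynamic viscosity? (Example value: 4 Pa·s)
Yes

dynamic viscosity has SI base units: kg / (m * s)
Pa·s reduces to the same SI base units, so it is a valid unit for dynamic viscosity.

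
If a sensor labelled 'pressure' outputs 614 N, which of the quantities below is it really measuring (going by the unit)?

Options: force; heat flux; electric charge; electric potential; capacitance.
force

pressure should have units dimensionally equivalent to kg / (m * s^2) (e.g. Pa).
The given unit 'N' reduces to kg * m / s^2. Of the listed options, that is the dimensionality of force.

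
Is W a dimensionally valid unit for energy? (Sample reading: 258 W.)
No

energy has SI base units: kg * m^2 / s^2
W does NOT reduce to kg * m^2 / s^2; a valid unit for energy would be e.g. J.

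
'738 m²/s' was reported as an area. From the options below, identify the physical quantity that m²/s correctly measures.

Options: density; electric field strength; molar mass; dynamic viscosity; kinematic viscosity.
kinematic viscosity

area should have units dimensionally equivalent to m^2 (e.g. m²).
The given unit 'm²/s' reduces to m^2 / s. Of the listed options, that is the dimensionality of kinematic viscosity.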